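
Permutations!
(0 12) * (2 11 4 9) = (0 12)(2 11 4 9) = [12, 1, 11, 3, 9, 5, 6, 7, 8, 2, 10, 4, 0]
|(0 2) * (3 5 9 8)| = 4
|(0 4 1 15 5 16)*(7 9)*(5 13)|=|(0 4 1 15 13 5 16)(7 9)|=14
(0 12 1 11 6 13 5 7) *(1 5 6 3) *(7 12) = [7, 11, 2, 1, 4, 12, 13, 0, 8, 9, 10, 3, 5, 6] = (0 7)(1 11 3)(5 12)(6 13)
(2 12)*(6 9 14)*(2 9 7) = (2 12 9 14 6 7) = [0, 1, 12, 3, 4, 5, 7, 2, 8, 14, 10, 11, 9, 13, 6]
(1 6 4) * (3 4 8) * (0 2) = (0 2)(1 6 8 3 4) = [2, 6, 0, 4, 1, 5, 8, 7, 3]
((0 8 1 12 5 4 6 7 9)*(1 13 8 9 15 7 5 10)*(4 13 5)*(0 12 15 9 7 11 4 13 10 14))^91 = (0 7 9 12 14)(1 15 11 4 6 13 8 5 10)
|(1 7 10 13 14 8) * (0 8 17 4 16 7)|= |(0 8 1)(4 16 7 10 13 14 17)|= 21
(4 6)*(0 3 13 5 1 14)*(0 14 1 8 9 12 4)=(14)(0 3 13 5 8 9 12 4 6)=[3, 1, 2, 13, 6, 8, 0, 7, 9, 12, 10, 11, 4, 5, 14]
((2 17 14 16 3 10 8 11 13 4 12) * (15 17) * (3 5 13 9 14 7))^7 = ((2 15 17 7 3 10 8 11 9 14 16 5 13 4 12))^7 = (2 11 12 8 4 10 13 3 5 7 16 17 14 15 9)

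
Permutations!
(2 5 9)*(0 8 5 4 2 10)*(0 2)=(0 8 5 9 10 2 4)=[8, 1, 4, 3, 0, 9, 6, 7, 5, 10, 2]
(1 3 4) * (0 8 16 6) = (0 8 16 6)(1 3 4) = [8, 3, 2, 4, 1, 5, 0, 7, 16, 9, 10, 11, 12, 13, 14, 15, 6]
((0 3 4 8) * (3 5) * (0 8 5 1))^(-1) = ((8)(0 1)(3 4 5))^(-1) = (8)(0 1)(3 5 4)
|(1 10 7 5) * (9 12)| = 4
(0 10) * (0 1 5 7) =(0 10 1 5 7) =[10, 5, 2, 3, 4, 7, 6, 0, 8, 9, 1]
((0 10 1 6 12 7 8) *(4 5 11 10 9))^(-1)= (0 8 7 12 6 1 10 11 5 4 9)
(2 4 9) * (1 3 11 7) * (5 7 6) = [0, 3, 4, 11, 9, 7, 5, 1, 8, 2, 10, 6] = (1 3 11 6 5 7)(2 4 9)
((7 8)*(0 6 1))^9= ((0 6 1)(7 8))^9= (7 8)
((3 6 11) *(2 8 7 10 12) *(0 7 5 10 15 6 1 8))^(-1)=((0 7 15 6 11 3 1 8 5 10 12 2))^(-1)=(0 2 12 10 5 8 1 3 11 6 15 7)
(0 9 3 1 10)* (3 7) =[9, 10, 2, 1, 4, 5, 6, 3, 8, 7, 0] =(0 9 7 3 1 10)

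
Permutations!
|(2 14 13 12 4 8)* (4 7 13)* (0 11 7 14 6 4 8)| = |(0 11 7 13 12 14 8 2 6 4)| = 10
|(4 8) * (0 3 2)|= 6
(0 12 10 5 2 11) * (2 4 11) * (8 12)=(0 8 12 10 5 4 11)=[8, 1, 2, 3, 11, 4, 6, 7, 12, 9, 5, 0, 10]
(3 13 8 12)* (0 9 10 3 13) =[9, 1, 2, 0, 4, 5, 6, 7, 12, 10, 3, 11, 13, 8] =(0 9 10 3)(8 12 13)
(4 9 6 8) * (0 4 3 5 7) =(0 4 9 6 8 3 5 7) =[4, 1, 2, 5, 9, 7, 8, 0, 3, 6]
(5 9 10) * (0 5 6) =(0 5 9 10 6) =[5, 1, 2, 3, 4, 9, 0, 7, 8, 10, 6]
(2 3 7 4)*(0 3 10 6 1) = (0 3 7 4 2 10 6 1) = [3, 0, 10, 7, 2, 5, 1, 4, 8, 9, 6]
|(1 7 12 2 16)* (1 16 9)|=|(16)(1 7 12 2 9)|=5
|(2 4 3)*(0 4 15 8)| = 6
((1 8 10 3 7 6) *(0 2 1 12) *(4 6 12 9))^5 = (0 3 1 12 10 2 7 8)(4 9 6)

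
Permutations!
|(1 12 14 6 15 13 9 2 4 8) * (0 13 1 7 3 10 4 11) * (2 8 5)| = 55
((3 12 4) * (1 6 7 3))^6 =(12)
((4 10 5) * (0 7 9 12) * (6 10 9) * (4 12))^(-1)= ((0 7 6 10 5 12)(4 9))^(-1)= (0 12 5 10 6 7)(4 9)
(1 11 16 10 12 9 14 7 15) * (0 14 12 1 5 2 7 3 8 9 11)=(0 14 3 8 9 12 11 16 10 1)(2 7 15 5)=[14, 0, 7, 8, 4, 2, 6, 15, 9, 12, 1, 16, 11, 13, 3, 5, 10]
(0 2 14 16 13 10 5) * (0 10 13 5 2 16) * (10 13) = [16, 1, 14, 3, 4, 13, 6, 7, 8, 9, 2, 11, 12, 10, 0, 15, 5] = (0 16 5 13 10 2 14)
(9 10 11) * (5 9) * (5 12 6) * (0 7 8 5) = (0 7 8 5 9 10 11 12 6) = [7, 1, 2, 3, 4, 9, 0, 8, 5, 10, 11, 12, 6]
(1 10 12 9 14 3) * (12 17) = (1 10 17 12 9 14 3) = [0, 10, 2, 1, 4, 5, 6, 7, 8, 14, 17, 11, 9, 13, 3, 15, 16, 12]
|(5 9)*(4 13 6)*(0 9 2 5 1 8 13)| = 14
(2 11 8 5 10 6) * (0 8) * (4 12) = (0 8 5 10 6 2 11)(4 12) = [8, 1, 11, 3, 12, 10, 2, 7, 5, 9, 6, 0, 4]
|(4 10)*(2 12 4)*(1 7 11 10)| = |(1 7 11 10 2 12 4)| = 7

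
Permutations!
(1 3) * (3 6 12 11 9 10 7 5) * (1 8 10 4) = (1 6 12 11 9 4)(3 8 10 7 5) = [0, 6, 2, 8, 1, 3, 12, 5, 10, 4, 7, 9, 11]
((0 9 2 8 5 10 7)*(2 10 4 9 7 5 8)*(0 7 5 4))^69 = (10)(0 5)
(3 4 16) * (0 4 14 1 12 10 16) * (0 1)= (0 4 1 12 10 16 3 14)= [4, 12, 2, 14, 1, 5, 6, 7, 8, 9, 16, 11, 10, 13, 0, 15, 3]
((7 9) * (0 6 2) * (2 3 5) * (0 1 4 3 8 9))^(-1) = (0 7 9 8 6)(1 2 5 3 4)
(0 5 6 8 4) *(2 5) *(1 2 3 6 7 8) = (0 3 6 1 2 5 7 8 4) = [3, 2, 5, 6, 0, 7, 1, 8, 4]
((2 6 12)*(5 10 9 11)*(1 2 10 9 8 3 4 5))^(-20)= (1 6 10 3 5 11 2 12 8 4 9)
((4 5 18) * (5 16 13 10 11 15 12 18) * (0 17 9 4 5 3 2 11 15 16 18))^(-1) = ((0 17 9 4 18 5 3 2 11 16 13 10 15 12))^(-1) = (0 12 15 10 13 16 11 2 3 5 18 4 9 17)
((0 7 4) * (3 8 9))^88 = (0 7 4)(3 8 9)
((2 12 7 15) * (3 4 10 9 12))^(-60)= ((2 3 4 10 9 12 7 15))^(-60)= (2 9)(3 12)(4 7)(10 15)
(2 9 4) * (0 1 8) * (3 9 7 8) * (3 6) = (0 1 6 3 9 4 2 7 8) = [1, 6, 7, 9, 2, 5, 3, 8, 0, 4]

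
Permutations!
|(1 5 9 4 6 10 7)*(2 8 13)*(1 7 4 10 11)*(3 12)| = 42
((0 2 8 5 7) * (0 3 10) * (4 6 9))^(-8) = ((0 2 8 5 7 3 10)(4 6 9))^(-8) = (0 10 3 7 5 8 2)(4 6 9)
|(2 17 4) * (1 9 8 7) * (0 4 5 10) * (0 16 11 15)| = 36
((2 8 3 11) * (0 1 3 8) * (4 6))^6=((0 1 3 11 2)(4 6))^6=(0 1 3 11 2)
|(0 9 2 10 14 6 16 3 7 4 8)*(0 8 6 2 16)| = |(0 9 16 3 7 4 6)(2 10 14)| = 21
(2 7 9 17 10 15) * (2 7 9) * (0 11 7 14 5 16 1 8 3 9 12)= (0 11 7 2 12)(1 8 3 9 17 10 15 14 5 16)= [11, 8, 12, 9, 4, 16, 6, 2, 3, 17, 15, 7, 0, 13, 5, 14, 1, 10]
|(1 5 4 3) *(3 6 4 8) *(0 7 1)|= 6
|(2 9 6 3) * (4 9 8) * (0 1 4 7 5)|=10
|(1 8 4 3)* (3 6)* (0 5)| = 10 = |(0 5)(1 8 4 6 3)|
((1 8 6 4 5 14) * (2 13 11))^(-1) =(1 14 5 4 6 8)(2 11 13)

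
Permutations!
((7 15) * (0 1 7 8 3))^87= ((0 1 7 15 8 3))^87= (0 15)(1 8)(3 7)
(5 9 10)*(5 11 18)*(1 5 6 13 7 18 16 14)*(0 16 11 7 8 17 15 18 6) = (0 16 14 1 5 9 10 7 6 13 8 17 15 18) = [16, 5, 2, 3, 4, 9, 13, 6, 17, 10, 7, 11, 12, 8, 1, 18, 14, 15, 0]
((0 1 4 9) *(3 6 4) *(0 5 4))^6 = (9)(0 3)(1 6) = ((0 1 3 6)(4 9 5))^6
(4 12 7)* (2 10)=(2 10)(4 12 7)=[0, 1, 10, 3, 12, 5, 6, 4, 8, 9, 2, 11, 7]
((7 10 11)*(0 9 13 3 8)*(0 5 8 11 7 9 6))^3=(0 6)(3 13 9 11)(5 8)(7 10)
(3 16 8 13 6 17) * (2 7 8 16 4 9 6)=[0, 1, 7, 4, 9, 5, 17, 8, 13, 6, 10, 11, 12, 2, 14, 15, 16, 3]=(2 7 8 13)(3 4 9 6 17)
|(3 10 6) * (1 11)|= |(1 11)(3 10 6)|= 6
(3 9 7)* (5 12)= (3 9 7)(5 12)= [0, 1, 2, 9, 4, 12, 6, 3, 8, 7, 10, 11, 5]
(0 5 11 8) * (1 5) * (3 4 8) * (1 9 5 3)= (0 9 5 11 1 3 4 8)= [9, 3, 2, 4, 8, 11, 6, 7, 0, 5, 10, 1]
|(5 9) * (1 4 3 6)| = 4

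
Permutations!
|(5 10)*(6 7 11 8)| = 4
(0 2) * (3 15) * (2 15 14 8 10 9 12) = (0 15 3 14 8 10 9 12 2) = [15, 1, 0, 14, 4, 5, 6, 7, 10, 12, 9, 11, 2, 13, 8, 3]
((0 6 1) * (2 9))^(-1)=((0 6 1)(2 9))^(-1)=(0 1 6)(2 9)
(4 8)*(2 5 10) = (2 5 10)(4 8) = [0, 1, 5, 3, 8, 10, 6, 7, 4, 9, 2]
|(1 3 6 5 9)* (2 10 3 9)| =10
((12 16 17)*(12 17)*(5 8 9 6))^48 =(17) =((17)(5 8 9 6)(12 16))^48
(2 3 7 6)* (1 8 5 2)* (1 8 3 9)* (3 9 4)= (1 9)(2 4 3 7 6 8 5)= [0, 9, 4, 7, 3, 2, 8, 6, 5, 1]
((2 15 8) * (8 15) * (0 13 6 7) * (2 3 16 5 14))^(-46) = (0 6)(2 3 5)(7 13)(8 16 14)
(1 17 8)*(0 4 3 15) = [4, 17, 2, 15, 3, 5, 6, 7, 1, 9, 10, 11, 12, 13, 14, 0, 16, 8] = (0 4 3 15)(1 17 8)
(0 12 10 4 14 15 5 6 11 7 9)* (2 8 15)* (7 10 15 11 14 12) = [7, 1, 8, 3, 12, 6, 14, 9, 11, 0, 4, 10, 15, 13, 2, 5] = (0 7 9)(2 8 11 10 4 12 15 5 6 14)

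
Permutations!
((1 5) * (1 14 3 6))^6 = ((1 5 14 3 6))^6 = (1 5 14 3 6)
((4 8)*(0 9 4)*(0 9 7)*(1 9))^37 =(0 7)(1 9 4 8)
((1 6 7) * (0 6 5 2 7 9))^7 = ((0 6 9)(1 5 2 7))^7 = (0 6 9)(1 7 2 5)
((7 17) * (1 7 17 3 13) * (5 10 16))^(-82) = ((17)(1 7 3 13)(5 10 16))^(-82) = (17)(1 3)(5 16 10)(7 13)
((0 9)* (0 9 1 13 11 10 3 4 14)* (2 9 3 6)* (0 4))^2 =(14)(0 13 10 2 3 1 11 6 9)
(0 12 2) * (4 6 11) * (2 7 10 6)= [12, 1, 0, 3, 2, 5, 11, 10, 8, 9, 6, 4, 7]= (0 12 7 10 6 11 4 2)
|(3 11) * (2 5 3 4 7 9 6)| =8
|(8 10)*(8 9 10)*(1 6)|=|(1 6)(9 10)|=2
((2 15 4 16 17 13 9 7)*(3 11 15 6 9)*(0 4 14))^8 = (0 14 15 11 3 13 17 16 4)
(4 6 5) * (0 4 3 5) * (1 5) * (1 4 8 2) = [8, 5, 1, 4, 6, 3, 0, 7, 2] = (0 8 2 1 5 3 4 6)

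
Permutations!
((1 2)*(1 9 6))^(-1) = (1 6 9 2) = ((1 2 9 6))^(-1)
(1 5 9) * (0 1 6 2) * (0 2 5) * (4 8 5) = [1, 0, 2, 3, 8, 9, 4, 7, 5, 6] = (0 1)(4 8 5 9 6)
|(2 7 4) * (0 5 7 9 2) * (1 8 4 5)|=4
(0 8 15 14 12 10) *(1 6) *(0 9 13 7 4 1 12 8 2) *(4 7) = [2, 6, 0, 3, 1, 5, 12, 7, 15, 13, 9, 11, 10, 4, 8, 14] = (0 2)(1 6 12 10 9 13 4)(8 15 14)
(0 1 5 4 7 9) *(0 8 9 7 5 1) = (4 5)(8 9) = [0, 1, 2, 3, 5, 4, 6, 7, 9, 8]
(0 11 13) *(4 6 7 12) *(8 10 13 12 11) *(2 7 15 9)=(0 8 10 13)(2 7 11 12 4 6 15 9)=[8, 1, 7, 3, 6, 5, 15, 11, 10, 2, 13, 12, 4, 0, 14, 9]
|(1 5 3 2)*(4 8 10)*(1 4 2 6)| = |(1 5 3 6)(2 4 8 10)| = 4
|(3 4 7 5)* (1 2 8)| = 12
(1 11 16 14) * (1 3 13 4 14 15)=(1 11 16 15)(3 13 4 14)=[0, 11, 2, 13, 14, 5, 6, 7, 8, 9, 10, 16, 12, 4, 3, 1, 15]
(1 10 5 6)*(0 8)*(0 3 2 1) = (0 8 3 2 1 10 5 6) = [8, 10, 1, 2, 4, 6, 0, 7, 3, 9, 5]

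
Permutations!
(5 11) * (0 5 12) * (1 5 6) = (0 6 1 5 11 12) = [6, 5, 2, 3, 4, 11, 1, 7, 8, 9, 10, 12, 0]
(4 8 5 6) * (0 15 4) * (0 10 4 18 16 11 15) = [0, 1, 2, 3, 8, 6, 10, 7, 5, 9, 4, 15, 12, 13, 14, 18, 11, 17, 16] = (4 8 5 6 10)(11 15 18 16)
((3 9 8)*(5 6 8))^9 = (3 8 6 5 9)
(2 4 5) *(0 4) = (0 4 5 2) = [4, 1, 0, 3, 5, 2]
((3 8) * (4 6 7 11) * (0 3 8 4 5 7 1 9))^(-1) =(0 9 1 6 4 3)(5 11 7)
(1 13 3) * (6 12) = (1 13 3)(6 12) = [0, 13, 2, 1, 4, 5, 12, 7, 8, 9, 10, 11, 6, 3]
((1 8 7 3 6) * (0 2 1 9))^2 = (0 1 7 6)(2 8 3 9)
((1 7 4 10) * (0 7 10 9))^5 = (0 7 4 9)(1 10) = ((0 7 4 9)(1 10))^5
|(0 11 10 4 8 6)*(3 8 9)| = |(0 11 10 4 9 3 8 6)| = 8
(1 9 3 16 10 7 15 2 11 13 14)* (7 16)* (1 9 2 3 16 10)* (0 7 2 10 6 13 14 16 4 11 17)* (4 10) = (0 7 15 3 2 17)(1 4 11 14 9 10 6 13 16) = [7, 4, 17, 2, 11, 5, 13, 15, 8, 10, 6, 14, 12, 16, 9, 3, 1, 0]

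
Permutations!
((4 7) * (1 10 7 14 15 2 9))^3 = ((1 10 7 4 14 15 2 9))^3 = (1 4 2 10 14 9 7 15)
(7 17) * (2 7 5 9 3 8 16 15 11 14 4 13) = (2 7 17 5 9 3 8 16 15 11 14 4 13) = [0, 1, 7, 8, 13, 9, 6, 17, 16, 3, 10, 14, 12, 2, 4, 11, 15, 5]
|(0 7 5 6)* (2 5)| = |(0 7 2 5 6)| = 5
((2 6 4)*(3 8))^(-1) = (2 4 6)(3 8) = ((2 6 4)(3 8))^(-1)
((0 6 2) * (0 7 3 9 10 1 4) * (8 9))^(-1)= (0 4 1 10 9 8 3 7 2 6)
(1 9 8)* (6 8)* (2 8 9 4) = (1 4 2 8)(6 9) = [0, 4, 8, 3, 2, 5, 9, 7, 1, 6]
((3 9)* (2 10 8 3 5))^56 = (2 8 9)(3 5 10)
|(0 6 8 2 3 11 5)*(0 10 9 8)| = 14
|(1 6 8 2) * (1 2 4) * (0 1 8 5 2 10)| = 6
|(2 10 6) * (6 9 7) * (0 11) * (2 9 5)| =|(0 11)(2 10 5)(6 9 7)| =6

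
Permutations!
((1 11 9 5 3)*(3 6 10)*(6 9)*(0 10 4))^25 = ((0 10 3 1 11 6 4)(5 9))^25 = (0 11 10 6 3 4 1)(5 9)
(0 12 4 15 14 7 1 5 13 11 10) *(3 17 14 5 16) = [12, 16, 2, 17, 15, 13, 6, 1, 8, 9, 0, 10, 4, 11, 7, 5, 3, 14] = (0 12 4 15 5 13 11 10)(1 16 3 17 14 7)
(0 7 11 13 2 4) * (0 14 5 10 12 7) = [0, 1, 4, 3, 14, 10, 6, 11, 8, 9, 12, 13, 7, 2, 5] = (2 4 14 5 10 12 7 11 13)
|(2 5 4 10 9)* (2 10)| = 6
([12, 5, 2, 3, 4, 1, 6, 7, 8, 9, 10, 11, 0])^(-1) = (0 12)(1 5)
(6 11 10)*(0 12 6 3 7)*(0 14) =(0 12 6 11 10 3 7 14) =[12, 1, 2, 7, 4, 5, 11, 14, 8, 9, 3, 10, 6, 13, 0]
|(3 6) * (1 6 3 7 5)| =4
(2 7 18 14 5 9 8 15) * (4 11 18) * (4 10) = [0, 1, 7, 3, 11, 9, 6, 10, 15, 8, 4, 18, 12, 13, 5, 2, 16, 17, 14] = (2 7 10 4 11 18 14 5 9 8 15)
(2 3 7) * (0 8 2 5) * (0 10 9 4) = (0 8 2 3 7 5 10 9 4) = [8, 1, 3, 7, 0, 10, 6, 5, 2, 4, 9]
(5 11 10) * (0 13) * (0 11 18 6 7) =(0 13 11 10 5 18 6 7) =[13, 1, 2, 3, 4, 18, 7, 0, 8, 9, 5, 10, 12, 11, 14, 15, 16, 17, 6]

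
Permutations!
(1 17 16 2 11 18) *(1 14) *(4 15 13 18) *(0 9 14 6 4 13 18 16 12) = (0 9 14 1 17 12)(2 11 13 16)(4 15 18 6) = [9, 17, 11, 3, 15, 5, 4, 7, 8, 14, 10, 13, 0, 16, 1, 18, 2, 12, 6]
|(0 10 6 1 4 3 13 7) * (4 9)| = |(0 10 6 1 9 4 3 13 7)| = 9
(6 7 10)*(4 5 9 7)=(4 5 9 7 10 6)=[0, 1, 2, 3, 5, 9, 4, 10, 8, 7, 6]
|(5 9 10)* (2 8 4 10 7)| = 7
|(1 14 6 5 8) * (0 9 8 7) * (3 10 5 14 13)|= 18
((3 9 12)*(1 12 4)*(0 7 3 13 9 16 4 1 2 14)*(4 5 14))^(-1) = ((0 7 3 16 5 14)(1 12 13 9)(2 4))^(-1) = (0 14 5 16 3 7)(1 9 13 12)(2 4)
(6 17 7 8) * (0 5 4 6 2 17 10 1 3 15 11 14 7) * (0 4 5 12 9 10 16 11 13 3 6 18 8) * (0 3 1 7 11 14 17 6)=(0 12 9 10 7 3 15 13 1)(2 6 16 14 11 17 4 18 8)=[12, 0, 6, 15, 18, 5, 16, 3, 2, 10, 7, 17, 9, 1, 11, 13, 14, 4, 8]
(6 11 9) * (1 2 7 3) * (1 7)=[0, 2, 1, 7, 4, 5, 11, 3, 8, 6, 10, 9]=(1 2)(3 7)(6 11 9)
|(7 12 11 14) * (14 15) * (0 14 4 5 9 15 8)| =|(0 14 7 12 11 8)(4 5 9 15)| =12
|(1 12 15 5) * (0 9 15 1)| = |(0 9 15 5)(1 12)| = 4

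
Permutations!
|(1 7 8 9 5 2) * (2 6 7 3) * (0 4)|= 30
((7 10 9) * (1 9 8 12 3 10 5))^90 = (1 7)(3 8)(5 9)(10 12)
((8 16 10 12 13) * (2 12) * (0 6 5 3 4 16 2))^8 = ((0 6 5 3 4 16 10)(2 12 13 8))^8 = (0 6 5 3 4 16 10)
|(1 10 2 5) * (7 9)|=4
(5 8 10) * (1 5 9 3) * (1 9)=(1 5 8 10)(3 9)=[0, 5, 2, 9, 4, 8, 6, 7, 10, 3, 1]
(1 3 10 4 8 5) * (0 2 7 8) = (0 2 7 8 5 1 3 10 4) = [2, 3, 7, 10, 0, 1, 6, 8, 5, 9, 4]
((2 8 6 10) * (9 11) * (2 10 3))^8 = ((2 8 6 3)(9 11))^8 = (11)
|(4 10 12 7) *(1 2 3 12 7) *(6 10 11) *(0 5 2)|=30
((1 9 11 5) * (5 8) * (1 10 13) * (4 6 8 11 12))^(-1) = (1 13 10 5 8 6 4 12 9)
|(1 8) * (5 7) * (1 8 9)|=|(1 9)(5 7)|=2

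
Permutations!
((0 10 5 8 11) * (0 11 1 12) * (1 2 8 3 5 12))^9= ((0 10 12)(2 8)(3 5))^9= (12)(2 8)(3 5)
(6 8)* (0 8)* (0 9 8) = [0, 1, 2, 3, 4, 5, 9, 7, 6, 8] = (6 9 8)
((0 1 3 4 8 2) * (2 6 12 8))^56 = ((0 1 3 4 2)(6 12 8))^56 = (0 1 3 4 2)(6 8 12)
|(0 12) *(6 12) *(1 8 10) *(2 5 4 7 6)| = 21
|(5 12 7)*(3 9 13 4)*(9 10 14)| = 6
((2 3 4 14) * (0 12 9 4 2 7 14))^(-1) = ((0 12 9 4)(2 3)(7 14))^(-1) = (0 4 9 12)(2 3)(7 14)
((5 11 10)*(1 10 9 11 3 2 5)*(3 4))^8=(11)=((1 10)(2 5 4 3)(9 11))^8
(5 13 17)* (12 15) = (5 13 17)(12 15) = [0, 1, 2, 3, 4, 13, 6, 7, 8, 9, 10, 11, 15, 17, 14, 12, 16, 5]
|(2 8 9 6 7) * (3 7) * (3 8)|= |(2 3 7)(6 8 9)|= 3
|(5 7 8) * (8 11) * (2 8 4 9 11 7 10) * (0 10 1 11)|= |(0 10 2 8 5 1 11 4 9)|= 9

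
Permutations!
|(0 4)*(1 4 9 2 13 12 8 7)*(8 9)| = |(0 8 7 1 4)(2 13 12 9)| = 20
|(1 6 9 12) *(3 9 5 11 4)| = 8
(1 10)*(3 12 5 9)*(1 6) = (1 10 6)(3 12 5 9) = [0, 10, 2, 12, 4, 9, 1, 7, 8, 3, 6, 11, 5]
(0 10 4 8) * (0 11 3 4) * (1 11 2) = (0 10)(1 11 3 4 8 2) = [10, 11, 1, 4, 8, 5, 6, 7, 2, 9, 0, 3]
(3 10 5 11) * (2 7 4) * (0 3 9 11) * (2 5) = [3, 1, 7, 10, 5, 0, 6, 4, 8, 11, 2, 9] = (0 3 10 2 7 4 5)(9 11)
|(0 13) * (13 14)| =3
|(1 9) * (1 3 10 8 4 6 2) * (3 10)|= 7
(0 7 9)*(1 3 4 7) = (0 1 3 4 7 9) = [1, 3, 2, 4, 7, 5, 6, 9, 8, 0]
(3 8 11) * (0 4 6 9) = (0 4 6 9)(3 8 11) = [4, 1, 2, 8, 6, 5, 9, 7, 11, 0, 10, 3]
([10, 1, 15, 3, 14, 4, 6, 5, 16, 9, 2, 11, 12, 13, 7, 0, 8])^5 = (0 10 2 15)(4 14 7 5)(8 16)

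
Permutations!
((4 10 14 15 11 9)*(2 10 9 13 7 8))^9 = ((2 10 14 15 11 13 7 8)(4 9))^9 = (2 10 14 15 11 13 7 8)(4 9)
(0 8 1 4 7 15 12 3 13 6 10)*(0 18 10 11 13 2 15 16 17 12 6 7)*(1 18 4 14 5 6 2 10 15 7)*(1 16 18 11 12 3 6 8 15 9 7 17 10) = (0 15 2 17 3 1 14 5 8 11 13 16 10 4)(6 12)(7 18 9) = [15, 14, 17, 1, 0, 8, 12, 18, 11, 7, 4, 13, 6, 16, 5, 2, 10, 3, 9]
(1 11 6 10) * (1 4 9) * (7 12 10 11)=(1 7 12 10 4 9)(6 11)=[0, 7, 2, 3, 9, 5, 11, 12, 8, 1, 4, 6, 10]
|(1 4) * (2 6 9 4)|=5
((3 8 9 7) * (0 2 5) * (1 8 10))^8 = ((0 2 5)(1 8 9 7 3 10))^8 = (0 5 2)(1 9 3)(7 10 8)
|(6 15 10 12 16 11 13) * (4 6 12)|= |(4 6 15 10)(11 13 12 16)|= 4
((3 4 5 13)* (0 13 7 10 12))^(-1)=((0 13 3 4 5 7 10 12))^(-1)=(0 12 10 7 5 4 3 13)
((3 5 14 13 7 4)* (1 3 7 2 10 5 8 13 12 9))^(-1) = (1 9 12 14 5 10 2 13 8 3)(4 7)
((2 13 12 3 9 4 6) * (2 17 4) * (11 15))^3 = ((2 13 12 3 9)(4 6 17)(11 15))^3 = (17)(2 3 13 9 12)(11 15)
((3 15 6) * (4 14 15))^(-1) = ((3 4 14 15 6))^(-1) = (3 6 15 14 4)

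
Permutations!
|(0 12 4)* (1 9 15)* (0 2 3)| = |(0 12 4 2 3)(1 9 15)| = 15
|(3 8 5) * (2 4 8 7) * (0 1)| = 6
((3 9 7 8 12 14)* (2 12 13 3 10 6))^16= ((2 12 14 10 6)(3 9 7 8 13))^16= (2 12 14 10 6)(3 9 7 8 13)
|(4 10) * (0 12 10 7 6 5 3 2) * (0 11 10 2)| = 10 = |(0 12 2 11 10 4 7 6 5 3)|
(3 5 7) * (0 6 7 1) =(0 6 7 3 5 1) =[6, 0, 2, 5, 4, 1, 7, 3]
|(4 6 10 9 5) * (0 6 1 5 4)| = |(0 6 10 9 4 1 5)| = 7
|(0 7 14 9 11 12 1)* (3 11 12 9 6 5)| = |(0 7 14 6 5 3 11 9 12 1)| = 10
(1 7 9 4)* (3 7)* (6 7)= (1 3 6 7 9 4)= [0, 3, 2, 6, 1, 5, 7, 9, 8, 4]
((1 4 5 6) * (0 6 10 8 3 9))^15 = (0 8 4)(1 9 10)(3 5 6)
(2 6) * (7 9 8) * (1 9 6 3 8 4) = (1 9 4)(2 3 8 7 6) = [0, 9, 3, 8, 1, 5, 2, 6, 7, 4]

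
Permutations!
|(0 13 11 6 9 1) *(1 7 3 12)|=9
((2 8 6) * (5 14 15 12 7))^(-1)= ((2 8 6)(5 14 15 12 7))^(-1)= (2 6 8)(5 7 12 15 14)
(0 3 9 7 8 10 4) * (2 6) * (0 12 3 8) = [8, 1, 6, 9, 12, 5, 2, 0, 10, 7, 4, 11, 3] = (0 8 10 4 12 3 9 7)(2 6)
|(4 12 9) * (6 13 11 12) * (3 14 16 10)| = 12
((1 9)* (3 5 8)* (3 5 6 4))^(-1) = (1 9)(3 4 6)(5 8)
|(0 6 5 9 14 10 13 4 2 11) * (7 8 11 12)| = |(0 6 5 9 14 10 13 4 2 12 7 8 11)| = 13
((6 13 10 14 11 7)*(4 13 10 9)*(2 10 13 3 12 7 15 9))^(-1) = ((2 10 14 11 15 9 4 3 12 7 6 13))^(-1) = (2 13 6 7 12 3 4 9 15 11 14 10)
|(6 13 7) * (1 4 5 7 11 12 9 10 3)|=11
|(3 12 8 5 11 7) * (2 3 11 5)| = 4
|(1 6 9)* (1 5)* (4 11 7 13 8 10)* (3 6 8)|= |(1 8 10 4 11 7 13 3 6 9 5)|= 11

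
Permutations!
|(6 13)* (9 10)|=2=|(6 13)(9 10)|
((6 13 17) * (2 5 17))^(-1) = ((2 5 17 6 13))^(-1) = (2 13 6 17 5)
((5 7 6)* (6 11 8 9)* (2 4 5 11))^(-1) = (2 7 5 4)(6 9 8 11)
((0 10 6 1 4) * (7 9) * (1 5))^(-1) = ((0 10 6 5 1 4)(7 9))^(-1) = (0 4 1 5 6 10)(7 9)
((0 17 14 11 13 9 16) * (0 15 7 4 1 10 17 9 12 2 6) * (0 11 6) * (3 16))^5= ((0 9 3 16 15 7 4 1 10 17 14 6 11 13 12 2))^5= (0 7 14 2 15 17 12 16 10 13 3 1 11 9 4 6)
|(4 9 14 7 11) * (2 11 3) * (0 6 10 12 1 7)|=12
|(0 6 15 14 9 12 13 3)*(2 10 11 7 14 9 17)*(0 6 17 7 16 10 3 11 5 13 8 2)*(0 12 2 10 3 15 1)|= 12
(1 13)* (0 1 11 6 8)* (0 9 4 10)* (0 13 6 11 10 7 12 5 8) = [1, 6, 2, 3, 7, 8, 0, 12, 9, 4, 13, 11, 5, 10] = (0 1 6)(4 7 12 5 8 9)(10 13)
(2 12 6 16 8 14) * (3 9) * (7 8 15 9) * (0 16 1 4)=(0 16 15 9 3 7 8 14 2 12 6 1 4)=[16, 4, 12, 7, 0, 5, 1, 8, 14, 3, 10, 11, 6, 13, 2, 9, 15]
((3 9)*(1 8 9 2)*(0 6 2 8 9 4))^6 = (0 8 9 2)(1 6 4 3)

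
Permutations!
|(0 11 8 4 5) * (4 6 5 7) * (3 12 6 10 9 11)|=|(0 3 12 6 5)(4 7)(8 10 9 11)|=20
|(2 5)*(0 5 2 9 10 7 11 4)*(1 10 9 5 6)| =7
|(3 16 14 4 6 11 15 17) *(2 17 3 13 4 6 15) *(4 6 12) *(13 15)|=|(2 17 15 3 16 14 12 4 13 6 11)|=11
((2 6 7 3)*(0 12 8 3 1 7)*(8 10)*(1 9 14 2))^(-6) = ((0 12 10 8 3 1 7 9 14 2 6))^(-6) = (0 1 6 3 2 8 14 10 9 12 7)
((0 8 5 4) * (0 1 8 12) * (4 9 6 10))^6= ((0 12)(1 8 5 9 6 10 4))^6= (12)(1 4 10 6 9 5 8)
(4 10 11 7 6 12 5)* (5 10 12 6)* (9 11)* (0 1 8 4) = (0 1 8 4 12 10 9 11 7 5) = [1, 8, 2, 3, 12, 0, 6, 5, 4, 11, 9, 7, 10]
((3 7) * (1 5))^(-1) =(1 5)(3 7)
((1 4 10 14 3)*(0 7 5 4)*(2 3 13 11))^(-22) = (14)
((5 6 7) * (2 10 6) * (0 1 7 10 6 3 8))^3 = ((0 1 7 5 2 6 10 3 8))^3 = (0 5 10)(1 2 3)(6 8 7)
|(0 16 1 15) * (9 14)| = 4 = |(0 16 1 15)(9 14)|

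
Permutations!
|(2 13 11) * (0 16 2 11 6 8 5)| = |(0 16 2 13 6 8 5)| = 7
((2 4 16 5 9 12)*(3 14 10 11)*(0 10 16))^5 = (0 16 4 14 2 3 12 11 9 10 5)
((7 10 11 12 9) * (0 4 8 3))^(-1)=(0 3 8 4)(7 9 12 11 10)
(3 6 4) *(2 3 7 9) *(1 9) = (1 9 2 3 6 4 7) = [0, 9, 3, 6, 7, 5, 4, 1, 8, 2]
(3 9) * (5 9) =(3 5 9) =[0, 1, 2, 5, 4, 9, 6, 7, 8, 3]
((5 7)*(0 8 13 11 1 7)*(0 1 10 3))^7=((0 8 13 11 10 3)(1 7 5))^7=(0 8 13 11 10 3)(1 7 5)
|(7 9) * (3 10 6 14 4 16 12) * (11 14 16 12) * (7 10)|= |(3 7 9 10 6 16 11 14 4 12)|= 10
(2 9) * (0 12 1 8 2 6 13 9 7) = (0 12 1 8 2 7)(6 13 9) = [12, 8, 7, 3, 4, 5, 13, 0, 2, 6, 10, 11, 1, 9]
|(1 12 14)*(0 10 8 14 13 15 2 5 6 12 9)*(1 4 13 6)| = |(0 10 8 14 4 13 15 2 5 1 9)(6 12)| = 22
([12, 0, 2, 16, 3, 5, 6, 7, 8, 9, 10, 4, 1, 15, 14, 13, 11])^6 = (3 11)(4 16)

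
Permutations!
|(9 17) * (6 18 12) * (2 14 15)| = |(2 14 15)(6 18 12)(9 17)| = 6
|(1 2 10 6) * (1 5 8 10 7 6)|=7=|(1 2 7 6 5 8 10)|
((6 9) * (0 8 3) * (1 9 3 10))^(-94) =((0 8 10 1 9 6 3))^(-94) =(0 9 8 6 10 3 1)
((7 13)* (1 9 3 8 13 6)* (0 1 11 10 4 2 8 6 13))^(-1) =((0 1 9 3 6 11 10 4 2 8)(7 13))^(-1) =(0 8 2 4 10 11 6 3 9 1)(7 13)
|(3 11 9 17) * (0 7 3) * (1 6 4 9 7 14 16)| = 24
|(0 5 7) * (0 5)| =|(5 7)| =2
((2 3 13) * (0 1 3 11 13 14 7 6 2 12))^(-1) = ((0 1 3 14 7 6 2 11 13 12))^(-1) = (0 12 13 11 2 6 7 14 3 1)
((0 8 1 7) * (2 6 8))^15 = ((0 2 6 8 1 7))^15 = (0 8)(1 2)(6 7)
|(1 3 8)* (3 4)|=4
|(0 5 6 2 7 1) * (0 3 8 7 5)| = 12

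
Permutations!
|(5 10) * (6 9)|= 2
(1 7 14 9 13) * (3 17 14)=(1 7 3 17 14 9 13)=[0, 7, 2, 17, 4, 5, 6, 3, 8, 13, 10, 11, 12, 1, 9, 15, 16, 14]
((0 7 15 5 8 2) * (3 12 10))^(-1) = (0 2 8 5 15 7)(3 10 12)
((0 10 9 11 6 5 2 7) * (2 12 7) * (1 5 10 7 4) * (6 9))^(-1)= (0 7)(1 4 12 5)(6 10)(9 11)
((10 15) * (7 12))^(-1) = ((7 12)(10 15))^(-1) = (7 12)(10 15)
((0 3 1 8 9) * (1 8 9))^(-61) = ((0 3 8 1 9))^(-61) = (0 9 1 8 3)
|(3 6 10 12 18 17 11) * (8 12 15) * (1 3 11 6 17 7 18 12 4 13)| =|(1 3 17 6 10 15 8 4 13)(7 18)| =18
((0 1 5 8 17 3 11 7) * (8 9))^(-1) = (0 7 11 3 17 8 9 5 1)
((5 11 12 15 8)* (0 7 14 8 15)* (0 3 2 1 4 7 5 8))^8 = (15)(0 7 1 3 11)(2 12 5 14 4)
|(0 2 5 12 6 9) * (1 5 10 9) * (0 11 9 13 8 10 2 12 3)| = |(0 12 6 1 5 3)(8 10 13)(9 11)| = 6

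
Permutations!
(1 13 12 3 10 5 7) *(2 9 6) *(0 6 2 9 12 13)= [6, 0, 12, 10, 4, 7, 9, 1, 8, 2, 5, 11, 3, 13]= (13)(0 6 9 2 12 3 10 5 7 1)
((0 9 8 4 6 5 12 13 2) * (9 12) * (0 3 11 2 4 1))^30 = (0 4 9)(1 13 5)(6 8 12)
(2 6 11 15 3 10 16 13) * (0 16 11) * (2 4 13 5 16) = [2, 1, 6, 10, 13, 16, 0, 7, 8, 9, 11, 15, 12, 4, 14, 3, 5] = (0 2 6)(3 10 11 15)(4 13)(5 16)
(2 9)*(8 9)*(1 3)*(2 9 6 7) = (9)(1 3)(2 8 6 7) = [0, 3, 8, 1, 4, 5, 7, 2, 6, 9]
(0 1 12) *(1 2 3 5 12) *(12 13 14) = (0 2 3 5 13 14 12) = [2, 1, 3, 5, 4, 13, 6, 7, 8, 9, 10, 11, 0, 14, 12]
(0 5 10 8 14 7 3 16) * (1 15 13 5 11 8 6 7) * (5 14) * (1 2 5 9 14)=[11, 15, 5, 16, 4, 10, 7, 3, 9, 14, 6, 8, 12, 1, 2, 13, 0]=(0 11 8 9 14 2 5 10 6 7 3 16)(1 15 13)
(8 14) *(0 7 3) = [7, 1, 2, 0, 4, 5, 6, 3, 14, 9, 10, 11, 12, 13, 8] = (0 7 3)(8 14)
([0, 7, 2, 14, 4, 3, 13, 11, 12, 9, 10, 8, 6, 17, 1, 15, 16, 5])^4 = [0, 12, 2, 11, 4, 7, 3, 6, 17, 9, 10, 13, 5, 14, 8, 15, 16, 1]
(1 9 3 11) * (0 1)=[1, 9, 2, 11, 4, 5, 6, 7, 8, 3, 10, 0]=(0 1 9 3 11)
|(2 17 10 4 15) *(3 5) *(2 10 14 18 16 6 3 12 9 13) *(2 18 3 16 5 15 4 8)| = 70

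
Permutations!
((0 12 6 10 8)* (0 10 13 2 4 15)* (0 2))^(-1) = ((0 12 6 13)(2 4 15)(8 10))^(-1) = (0 13 6 12)(2 15 4)(8 10)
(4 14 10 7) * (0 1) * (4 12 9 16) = (0 1)(4 14 10 7 12 9 16) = [1, 0, 2, 3, 14, 5, 6, 12, 8, 16, 7, 11, 9, 13, 10, 15, 4]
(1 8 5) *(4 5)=(1 8 4 5)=[0, 8, 2, 3, 5, 1, 6, 7, 4]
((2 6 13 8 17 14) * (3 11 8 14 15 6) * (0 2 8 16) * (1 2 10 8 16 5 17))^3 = (0 1 11 15 14 10 2 5 6 16 8 3 17 13)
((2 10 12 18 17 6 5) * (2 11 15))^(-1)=(2 15 11 5 6 17 18 12 10)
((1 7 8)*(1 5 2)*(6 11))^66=((1 7 8 5 2)(6 11))^66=(11)(1 7 8 5 2)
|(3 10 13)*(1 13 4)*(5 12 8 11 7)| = |(1 13 3 10 4)(5 12 8 11 7)| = 5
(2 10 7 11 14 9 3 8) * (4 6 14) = (2 10 7 11 4 6 14 9 3 8) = [0, 1, 10, 8, 6, 5, 14, 11, 2, 3, 7, 4, 12, 13, 9]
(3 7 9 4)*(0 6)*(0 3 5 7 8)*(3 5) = (0 6 5 7 9 4 3 8) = [6, 1, 2, 8, 3, 7, 5, 9, 0, 4]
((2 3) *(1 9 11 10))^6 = (1 11)(9 10)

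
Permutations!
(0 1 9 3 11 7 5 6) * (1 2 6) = (0 2 6)(1 9 3 11 7 5) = [2, 9, 6, 11, 4, 1, 0, 5, 8, 3, 10, 7]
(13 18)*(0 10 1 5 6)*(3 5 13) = (0 10 1 13 18 3 5 6) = [10, 13, 2, 5, 4, 6, 0, 7, 8, 9, 1, 11, 12, 18, 14, 15, 16, 17, 3]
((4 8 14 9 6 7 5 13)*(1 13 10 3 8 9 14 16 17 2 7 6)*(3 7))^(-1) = (1 9 4 13)(2 17 16 8 3)(5 7 10)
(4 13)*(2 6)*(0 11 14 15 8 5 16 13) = (0 11 14 15 8 5 16 13 4)(2 6) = [11, 1, 6, 3, 0, 16, 2, 7, 5, 9, 10, 14, 12, 4, 15, 8, 13]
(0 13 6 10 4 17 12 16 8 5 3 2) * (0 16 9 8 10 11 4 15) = (0 13 6 11 4 17 12 9 8 5 3 2 16 10 15) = [13, 1, 16, 2, 17, 3, 11, 7, 5, 8, 15, 4, 9, 6, 14, 0, 10, 12]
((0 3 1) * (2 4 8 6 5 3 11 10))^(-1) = (0 1 3 5 6 8 4 2 10 11)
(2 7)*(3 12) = (2 7)(3 12) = [0, 1, 7, 12, 4, 5, 6, 2, 8, 9, 10, 11, 3]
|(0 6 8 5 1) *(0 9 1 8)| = |(0 6)(1 9)(5 8)| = 2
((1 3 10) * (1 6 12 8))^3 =((1 3 10 6 12 8))^3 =(1 6)(3 12)(8 10)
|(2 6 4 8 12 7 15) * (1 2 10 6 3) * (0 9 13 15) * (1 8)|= 13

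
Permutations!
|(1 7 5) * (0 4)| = |(0 4)(1 7 5)| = 6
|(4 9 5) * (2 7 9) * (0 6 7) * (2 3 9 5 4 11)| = |(0 6 7 5 11 2)(3 9 4)| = 6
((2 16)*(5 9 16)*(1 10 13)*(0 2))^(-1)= (0 16 9 5 2)(1 13 10)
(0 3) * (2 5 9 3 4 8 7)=(0 4 8 7 2 5 9 3)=[4, 1, 5, 0, 8, 9, 6, 2, 7, 3]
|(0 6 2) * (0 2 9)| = |(0 6 9)| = 3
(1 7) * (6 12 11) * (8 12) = (1 7)(6 8 12 11) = [0, 7, 2, 3, 4, 5, 8, 1, 12, 9, 10, 6, 11]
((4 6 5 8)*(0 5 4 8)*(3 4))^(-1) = (8)(0 5)(3 6 4)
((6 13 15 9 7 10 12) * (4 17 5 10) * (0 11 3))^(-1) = (0 3 11)(4 7 9 15 13 6 12 10 5 17)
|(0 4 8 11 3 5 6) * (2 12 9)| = 21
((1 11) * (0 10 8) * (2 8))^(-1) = ((0 10 2 8)(1 11))^(-1) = (0 8 2 10)(1 11)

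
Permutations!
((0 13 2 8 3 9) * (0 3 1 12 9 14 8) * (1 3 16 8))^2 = ((0 13 2)(1 12 9 16 8 3 14))^2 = (0 2 13)(1 9 8 14 12 16 3)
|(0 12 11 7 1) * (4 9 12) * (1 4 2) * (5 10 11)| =21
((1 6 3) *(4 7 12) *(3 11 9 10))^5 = (1 3 10 9 11 6)(4 12 7)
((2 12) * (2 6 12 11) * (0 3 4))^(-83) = ((0 3 4)(2 11)(6 12))^(-83) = (0 3 4)(2 11)(6 12)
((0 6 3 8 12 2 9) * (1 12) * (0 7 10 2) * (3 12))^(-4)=(0 12 6)(1 8 3)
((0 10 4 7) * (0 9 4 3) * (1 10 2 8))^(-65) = (0 2 8 1 10 3)(4 7 9)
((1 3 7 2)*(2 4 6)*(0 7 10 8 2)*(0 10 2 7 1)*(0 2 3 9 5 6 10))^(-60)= (10)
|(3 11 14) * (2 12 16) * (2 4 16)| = |(2 12)(3 11 14)(4 16)| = 6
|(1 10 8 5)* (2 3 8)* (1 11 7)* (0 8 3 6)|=|(0 8 5 11 7 1 10 2 6)|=9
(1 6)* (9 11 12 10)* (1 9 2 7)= [0, 6, 7, 3, 4, 5, 9, 1, 8, 11, 2, 12, 10]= (1 6 9 11 12 10 2 7)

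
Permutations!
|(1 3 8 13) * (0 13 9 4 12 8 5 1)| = 12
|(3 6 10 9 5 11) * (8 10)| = 7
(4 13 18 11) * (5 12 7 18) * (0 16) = (0 16)(4 13 5 12 7 18 11) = [16, 1, 2, 3, 13, 12, 6, 18, 8, 9, 10, 4, 7, 5, 14, 15, 0, 17, 11]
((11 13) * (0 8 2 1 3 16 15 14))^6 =((0 8 2 1 3 16 15 14)(11 13))^6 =(0 15 3 2)(1 8 14 16)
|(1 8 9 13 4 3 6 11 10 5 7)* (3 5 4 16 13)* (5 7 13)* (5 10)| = 12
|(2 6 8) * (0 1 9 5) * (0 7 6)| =8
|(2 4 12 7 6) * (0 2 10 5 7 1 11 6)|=|(0 2 4 12 1 11 6 10 5 7)|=10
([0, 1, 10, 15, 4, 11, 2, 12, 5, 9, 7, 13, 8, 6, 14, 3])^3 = (2 12 11)(3 15)(5 6 7)(8 13 10)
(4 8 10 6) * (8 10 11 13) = (4 10 6)(8 11 13) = [0, 1, 2, 3, 10, 5, 4, 7, 11, 9, 6, 13, 12, 8]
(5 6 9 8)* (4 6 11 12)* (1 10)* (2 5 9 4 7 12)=(1 10)(2 5 11)(4 6)(7 12)(8 9)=[0, 10, 5, 3, 6, 11, 4, 12, 9, 8, 1, 2, 7]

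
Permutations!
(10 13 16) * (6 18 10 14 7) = (6 18 10 13 16 14 7) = [0, 1, 2, 3, 4, 5, 18, 6, 8, 9, 13, 11, 12, 16, 7, 15, 14, 17, 10]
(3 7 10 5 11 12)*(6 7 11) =(3 11 12)(5 6 7 10) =[0, 1, 2, 11, 4, 6, 7, 10, 8, 9, 5, 12, 3]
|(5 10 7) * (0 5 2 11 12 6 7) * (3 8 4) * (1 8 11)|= |(0 5 10)(1 8 4 3 11 12 6 7 2)|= 9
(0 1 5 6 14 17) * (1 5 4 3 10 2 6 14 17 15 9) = (0 5 14 15 9 1 4 3 10 2 6 17) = [5, 4, 6, 10, 3, 14, 17, 7, 8, 1, 2, 11, 12, 13, 15, 9, 16, 0]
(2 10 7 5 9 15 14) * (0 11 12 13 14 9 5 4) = (0 11 12 13 14 2 10 7 4)(9 15) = [11, 1, 10, 3, 0, 5, 6, 4, 8, 15, 7, 12, 13, 14, 2, 9]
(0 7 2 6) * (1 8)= (0 7 2 6)(1 8)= [7, 8, 6, 3, 4, 5, 0, 2, 1]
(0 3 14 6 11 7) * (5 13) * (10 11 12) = (0 3 14 6 12 10 11 7)(5 13) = [3, 1, 2, 14, 4, 13, 12, 0, 8, 9, 11, 7, 10, 5, 6]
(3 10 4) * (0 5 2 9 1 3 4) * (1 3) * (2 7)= [5, 1, 9, 10, 4, 7, 6, 2, 8, 3, 0]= (0 5 7 2 9 3 10)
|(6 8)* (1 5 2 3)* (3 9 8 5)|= 10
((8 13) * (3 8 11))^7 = ((3 8 13 11))^7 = (3 11 13 8)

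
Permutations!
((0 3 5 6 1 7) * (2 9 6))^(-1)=(0 7 1 6 9 2 5 3)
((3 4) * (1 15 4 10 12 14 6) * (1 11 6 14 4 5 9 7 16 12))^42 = ((1 15 5 9 7 16 12 4 3 10)(6 11))^42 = (1 5 7 12 3)(4 10 15 9 16)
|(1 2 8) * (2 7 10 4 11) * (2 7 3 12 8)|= 4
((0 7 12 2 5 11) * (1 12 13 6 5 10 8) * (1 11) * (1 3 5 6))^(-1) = (0 11 8 10 2 12 1 13 7)(3 5)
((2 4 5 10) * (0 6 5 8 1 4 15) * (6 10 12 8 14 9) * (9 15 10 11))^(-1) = ((0 11 9 6 5 12 8 1 4 14 15)(2 10))^(-1) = (0 15 14 4 1 8 12 5 6 9 11)(2 10)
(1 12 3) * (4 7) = (1 12 3)(4 7) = [0, 12, 2, 1, 7, 5, 6, 4, 8, 9, 10, 11, 3]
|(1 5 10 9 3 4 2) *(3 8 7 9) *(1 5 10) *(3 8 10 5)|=|(1 5)(2 3 4)(7 9 10 8)|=12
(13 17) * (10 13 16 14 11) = (10 13 17 16 14 11) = [0, 1, 2, 3, 4, 5, 6, 7, 8, 9, 13, 10, 12, 17, 11, 15, 14, 16]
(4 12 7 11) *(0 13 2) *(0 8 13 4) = [4, 1, 8, 3, 12, 5, 6, 11, 13, 9, 10, 0, 7, 2] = (0 4 12 7 11)(2 8 13)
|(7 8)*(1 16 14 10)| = 4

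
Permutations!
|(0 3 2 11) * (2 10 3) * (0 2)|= 2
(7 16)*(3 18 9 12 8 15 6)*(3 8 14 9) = (3 18)(6 8 15)(7 16)(9 12 14) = [0, 1, 2, 18, 4, 5, 8, 16, 15, 12, 10, 11, 14, 13, 9, 6, 7, 17, 3]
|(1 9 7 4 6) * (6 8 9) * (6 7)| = |(1 7 4 8 9 6)| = 6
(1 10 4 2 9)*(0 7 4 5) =(0 7 4 2 9 1 10 5) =[7, 10, 9, 3, 2, 0, 6, 4, 8, 1, 5]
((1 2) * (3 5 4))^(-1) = (1 2)(3 4 5)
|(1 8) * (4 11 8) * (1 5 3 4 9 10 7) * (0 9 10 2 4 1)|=11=|(0 9 2 4 11 8 5 3 1 10 7)|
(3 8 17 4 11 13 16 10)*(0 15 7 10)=(0 15 7 10 3 8 17 4 11 13 16)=[15, 1, 2, 8, 11, 5, 6, 10, 17, 9, 3, 13, 12, 16, 14, 7, 0, 4]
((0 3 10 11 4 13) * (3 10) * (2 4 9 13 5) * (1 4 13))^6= (0 5 9)(1 10 2)(4 11 13)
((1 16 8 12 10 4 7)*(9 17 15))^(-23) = ((1 16 8 12 10 4 7)(9 17 15))^(-23) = (1 4 12 16 7 10 8)(9 17 15)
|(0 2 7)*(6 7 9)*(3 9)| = |(0 2 3 9 6 7)| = 6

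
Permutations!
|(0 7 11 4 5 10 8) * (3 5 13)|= 9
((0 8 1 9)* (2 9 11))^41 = (0 9 2 11 1 8)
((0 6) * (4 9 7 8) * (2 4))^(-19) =((0 6)(2 4 9 7 8))^(-19) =(0 6)(2 4 9 7 8)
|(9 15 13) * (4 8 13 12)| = 6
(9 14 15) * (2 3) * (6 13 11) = [0, 1, 3, 2, 4, 5, 13, 7, 8, 14, 10, 6, 12, 11, 15, 9] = (2 3)(6 13 11)(9 14 15)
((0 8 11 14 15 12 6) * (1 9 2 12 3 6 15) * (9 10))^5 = ((0 8 11 14 1 10 9 2 12 15 3 6))^5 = (0 10 3 14 12 8 9 6 1 15 11 2)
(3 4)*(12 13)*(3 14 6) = (3 4 14 6)(12 13) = [0, 1, 2, 4, 14, 5, 3, 7, 8, 9, 10, 11, 13, 12, 6]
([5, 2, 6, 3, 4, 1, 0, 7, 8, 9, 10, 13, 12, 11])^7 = [1, 6, 0, 3, 4, 2, 5, 7, 8, 9, 10, 13, 12, 11]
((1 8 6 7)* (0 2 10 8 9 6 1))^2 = ((0 2 10 8 1 9 6 7))^2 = (0 10 1 6)(2 8 9 7)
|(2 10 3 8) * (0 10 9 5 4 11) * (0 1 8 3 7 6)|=|(0 10 7 6)(1 8 2 9 5 4 11)|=28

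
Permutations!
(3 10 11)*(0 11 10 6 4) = [11, 1, 2, 6, 0, 5, 4, 7, 8, 9, 10, 3] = (0 11 3 6 4)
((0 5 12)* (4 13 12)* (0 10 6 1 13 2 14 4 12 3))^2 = (0 12 6 13)(1 3 5 10)(2 4 14)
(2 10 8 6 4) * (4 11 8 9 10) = (2 4)(6 11 8)(9 10) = [0, 1, 4, 3, 2, 5, 11, 7, 6, 10, 9, 8]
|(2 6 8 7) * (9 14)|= |(2 6 8 7)(9 14)|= 4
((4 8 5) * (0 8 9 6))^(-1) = ((0 8 5 4 9 6))^(-1) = (0 6 9 4 5 8)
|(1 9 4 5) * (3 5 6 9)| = 3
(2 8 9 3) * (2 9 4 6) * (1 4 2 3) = [0, 4, 8, 9, 6, 5, 3, 7, 2, 1] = (1 4 6 3 9)(2 8)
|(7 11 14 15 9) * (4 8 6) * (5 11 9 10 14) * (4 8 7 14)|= |(4 7 9 14 15 10)(5 11)(6 8)|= 6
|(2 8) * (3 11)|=2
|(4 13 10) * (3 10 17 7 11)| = 7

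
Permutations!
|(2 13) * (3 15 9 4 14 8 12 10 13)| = |(2 3 15 9 4 14 8 12 10 13)| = 10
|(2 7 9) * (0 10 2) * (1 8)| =|(0 10 2 7 9)(1 8)| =10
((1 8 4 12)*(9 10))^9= ((1 8 4 12)(9 10))^9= (1 8 4 12)(9 10)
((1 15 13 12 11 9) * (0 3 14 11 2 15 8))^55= (0 8 1 9 11 14 3)(2 12 13 15)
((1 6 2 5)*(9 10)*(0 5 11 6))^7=(0 5 1)(2 11 6)(9 10)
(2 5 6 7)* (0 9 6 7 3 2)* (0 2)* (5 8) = (0 9 6 3)(2 8 5 7) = [9, 1, 8, 0, 4, 7, 3, 2, 5, 6]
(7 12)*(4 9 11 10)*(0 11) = (0 11 10 4 9)(7 12) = [11, 1, 2, 3, 9, 5, 6, 12, 8, 0, 4, 10, 7]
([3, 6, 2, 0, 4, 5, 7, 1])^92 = (1 7 6)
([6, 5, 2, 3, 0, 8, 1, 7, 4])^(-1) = (0 4 8 5 1 6)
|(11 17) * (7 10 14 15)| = |(7 10 14 15)(11 17)| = 4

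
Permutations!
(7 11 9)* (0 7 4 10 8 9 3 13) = (0 7 11 3 13)(4 10 8 9) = [7, 1, 2, 13, 10, 5, 6, 11, 9, 4, 8, 3, 12, 0]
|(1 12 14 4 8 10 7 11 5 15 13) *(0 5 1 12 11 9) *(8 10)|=|(0 5 15 13 12 14 4 10 7 9)(1 11)|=10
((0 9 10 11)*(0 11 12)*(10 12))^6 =((0 9 12))^6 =(12)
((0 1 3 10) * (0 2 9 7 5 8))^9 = ((0 1 3 10 2 9 7 5 8))^9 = (10)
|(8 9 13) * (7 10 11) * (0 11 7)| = |(0 11)(7 10)(8 9 13)| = 6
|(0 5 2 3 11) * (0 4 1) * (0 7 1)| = 6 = |(0 5 2 3 11 4)(1 7)|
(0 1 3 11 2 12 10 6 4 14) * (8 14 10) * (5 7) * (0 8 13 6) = [1, 3, 12, 11, 10, 7, 4, 5, 14, 9, 0, 2, 13, 6, 8] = (0 1 3 11 2 12 13 6 4 10)(5 7)(8 14)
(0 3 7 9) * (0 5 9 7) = (0 3)(5 9) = [3, 1, 2, 0, 4, 9, 6, 7, 8, 5]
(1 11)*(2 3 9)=(1 11)(2 3 9)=[0, 11, 3, 9, 4, 5, 6, 7, 8, 2, 10, 1]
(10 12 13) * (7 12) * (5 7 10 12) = (5 7)(12 13) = [0, 1, 2, 3, 4, 7, 6, 5, 8, 9, 10, 11, 13, 12]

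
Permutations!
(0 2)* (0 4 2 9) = (0 9)(2 4) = [9, 1, 4, 3, 2, 5, 6, 7, 8, 0]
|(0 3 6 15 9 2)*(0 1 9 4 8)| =|(0 3 6 15 4 8)(1 9 2)| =6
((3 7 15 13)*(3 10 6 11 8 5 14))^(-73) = (3 8 10 7 5 6 15 14 11 13)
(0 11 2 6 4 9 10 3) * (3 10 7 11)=(0 3)(2 6 4 9 7 11)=[3, 1, 6, 0, 9, 5, 4, 11, 8, 7, 10, 2]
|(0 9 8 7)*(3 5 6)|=12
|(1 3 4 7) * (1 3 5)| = 6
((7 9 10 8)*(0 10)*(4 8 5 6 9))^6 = (0 10 5 6 9)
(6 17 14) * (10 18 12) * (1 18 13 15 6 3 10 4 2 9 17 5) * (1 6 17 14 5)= (1 18 12 4 2 9 14 3 10 13 15 17 5 6)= [0, 18, 9, 10, 2, 6, 1, 7, 8, 14, 13, 11, 4, 15, 3, 17, 16, 5, 12]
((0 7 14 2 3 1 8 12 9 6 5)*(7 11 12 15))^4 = (0 6 12)(1 14 8 2 15 3 7)(5 9 11)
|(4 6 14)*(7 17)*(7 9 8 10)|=15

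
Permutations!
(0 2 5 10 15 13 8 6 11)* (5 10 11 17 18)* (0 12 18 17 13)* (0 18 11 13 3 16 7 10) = (0 2)(3 16 7 10 15 18 5 13 8 6)(11 12) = [2, 1, 0, 16, 4, 13, 3, 10, 6, 9, 15, 12, 11, 8, 14, 18, 7, 17, 5]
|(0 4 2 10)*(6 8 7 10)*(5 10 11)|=9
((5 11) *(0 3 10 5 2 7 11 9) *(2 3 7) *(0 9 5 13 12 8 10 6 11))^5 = ((0 7)(3 6 11)(8 10 13 12))^5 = (0 7)(3 11 6)(8 10 13 12)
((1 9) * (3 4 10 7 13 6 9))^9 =((1 3 4 10 7 13 6 9))^9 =(1 3 4 10 7 13 6 9)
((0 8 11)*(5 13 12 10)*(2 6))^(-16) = ((0 8 11)(2 6)(5 13 12 10))^(-16) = (13)(0 11 8)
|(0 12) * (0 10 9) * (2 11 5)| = |(0 12 10 9)(2 11 5)| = 12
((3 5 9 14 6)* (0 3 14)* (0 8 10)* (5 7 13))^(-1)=((0 3 7 13 5 9 8 10)(6 14))^(-1)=(0 10 8 9 5 13 7 3)(6 14)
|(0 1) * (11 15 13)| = |(0 1)(11 15 13)| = 6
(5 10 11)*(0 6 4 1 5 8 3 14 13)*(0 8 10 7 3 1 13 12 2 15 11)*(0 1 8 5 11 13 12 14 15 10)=(0 6 4 12 2 10 1 11)(3 15 13 5 7)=[6, 11, 10, 15, 12, 7, 4, 3, 8, 9, 1, 0, 2, 5, 14, 13]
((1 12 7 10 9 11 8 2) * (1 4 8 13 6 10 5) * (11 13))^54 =(1 7)(5 12)(6 9)(10 13)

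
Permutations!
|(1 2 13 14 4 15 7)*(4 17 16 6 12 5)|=12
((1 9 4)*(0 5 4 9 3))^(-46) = (9)(0 3 1 4 5) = ((9)(0 5 4 1 3))^(-46)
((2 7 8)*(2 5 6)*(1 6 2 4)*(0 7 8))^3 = ((0 7)(1 6 4)(2 8 5))^3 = (8)(0 7)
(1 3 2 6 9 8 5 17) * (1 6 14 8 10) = (1 3 2 14 8 5 17 6 9 10) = [0, 3, 14, 2, 4, 17, 9, 7, 5, 10, 1, 11, 12, 13, 8, 15, 16, 6]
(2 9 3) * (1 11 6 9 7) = (1 11 6 9 3 2 7) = [0, 11, 7, 2, 4, 5, 9, 1, 8, 3, 10, 6]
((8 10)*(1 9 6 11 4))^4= (1 4 11 6 9)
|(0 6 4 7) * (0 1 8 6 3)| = 10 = |(0 3)(1 8 6 4 7)|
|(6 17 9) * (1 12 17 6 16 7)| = |(1 12 17 9 16 7)| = 6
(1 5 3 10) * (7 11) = (1 5 3 10)(7 11) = [0, 5, 2, 10, 4, 3, 6, 11, 8, 9, 1, 7]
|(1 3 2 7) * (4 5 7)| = 6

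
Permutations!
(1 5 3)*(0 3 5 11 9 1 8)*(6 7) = (0 3 8)(1 11 9)(6 7) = [3, 11, 2, 8, 4, 5, 7, 6, 0, 1, 10, 9]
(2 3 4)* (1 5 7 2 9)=[0, 5, 3, 4, 9, 7, 6, 2, 8, 1]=(1 5 7 2 3 4 9)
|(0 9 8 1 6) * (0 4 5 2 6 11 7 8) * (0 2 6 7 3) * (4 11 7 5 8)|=28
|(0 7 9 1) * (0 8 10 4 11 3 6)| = 10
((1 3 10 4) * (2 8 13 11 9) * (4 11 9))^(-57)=((1 3 10 11 4)(2 8 13 9))^(-57)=(1 11 3 4 10)(2 9 13 8)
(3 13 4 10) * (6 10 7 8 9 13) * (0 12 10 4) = (0 12 10 3 6 4 7 8 9 13) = [12, 1, 2, 6, 7, 5, 4, 8, 9, 13, 3, 11, 10, 0]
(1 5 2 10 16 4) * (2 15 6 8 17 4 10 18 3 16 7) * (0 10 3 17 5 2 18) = (0 10 7 18 17 4 1 2)(3 16)(5 15 6 8) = [10, 2, 0, 16, 1, 15, 8, 18, 5, 9, 7, 11, 12, 13, 14, 6, 3, 4, 17]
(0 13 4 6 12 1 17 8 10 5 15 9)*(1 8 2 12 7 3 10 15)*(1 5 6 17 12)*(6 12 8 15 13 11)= (0 11 6 7 3 10 12 15 9)(1 8 13 4 17 2)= [11, 8, 1, 10, 17, 5, 7, 3, 13, 0, 12, 6, 15, 4, 14, 9, 16, 2]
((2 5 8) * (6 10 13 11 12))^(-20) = ((2 5 8)(6 10 13 11 12))^(-20) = (13)(2 5 8)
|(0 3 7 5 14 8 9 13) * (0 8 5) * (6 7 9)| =14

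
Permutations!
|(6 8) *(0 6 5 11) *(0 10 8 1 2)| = |(0 6 1 2)(5 11 10 8)| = 4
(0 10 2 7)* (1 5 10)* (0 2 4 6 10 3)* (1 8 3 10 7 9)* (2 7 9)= (0 8 3)(1 5 10 4 6 9)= [8, 5, 2, 0, 6, 10, 9, 7, 3, 1, 4]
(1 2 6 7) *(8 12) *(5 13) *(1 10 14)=(1 2 6 7 10 14)(5 13)(8 12)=[0, 2, 6, 3, 4, 13, 7, 10, 12, 9, 14, 11, 8, 5, 1]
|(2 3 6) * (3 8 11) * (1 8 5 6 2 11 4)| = 15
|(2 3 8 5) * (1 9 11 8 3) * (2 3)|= 7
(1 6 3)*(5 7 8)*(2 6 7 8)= (1 7 2 6 3)(5 8)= [0, 7, 6, 1, 4, 8, 3, 2, 5]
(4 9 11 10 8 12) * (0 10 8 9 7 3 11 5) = (0 10 9 5)(3 11 8 12 4 7) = [10, 1, 2, 11, 7, 0, 6, 3, 12, 5, 9, 8, 4]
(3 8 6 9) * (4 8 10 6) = (3 10 6 9)(4 8) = [0, 1, 2, 10, 8, 5, 9, 7, 4, 3, 6]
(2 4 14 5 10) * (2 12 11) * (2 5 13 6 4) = (4 14 13 6)(5 10 12 11) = [0, 1, 2, 3, 14, 10, 4, 7, 8, 9, 12, 5, 11, 6, 13]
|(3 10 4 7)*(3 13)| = |(3 10 4 7 13)| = 5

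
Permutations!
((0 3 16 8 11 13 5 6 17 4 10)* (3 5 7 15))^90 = (17)(3 15 7 13 11 8 16) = ((0 5 6 17 4 10)(3 16 8 11 13 7 15))^90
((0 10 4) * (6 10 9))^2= ((0 9 6 10 4))^2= (0 6 4 9 10)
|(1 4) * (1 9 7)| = 4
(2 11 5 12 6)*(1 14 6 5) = [0, 14, 11, 3, 4, 12, 2, 7, 8, 9, 10, 1, 5, 13, 6] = (1 14 6 2 11)(5 12)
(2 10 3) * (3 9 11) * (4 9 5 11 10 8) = (2 8 4 9 10 5 11 3) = [0, 1, 8, 2, 9, 11, 6, 7, 4, 10, 5, 3]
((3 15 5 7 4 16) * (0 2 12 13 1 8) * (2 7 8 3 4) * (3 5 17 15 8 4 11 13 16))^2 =((0 7 2 12 16 11 13 1 5 4 3 8)(15 17))^2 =(17)(0 2 16 13 5 3)(1 4 8 7 12 11)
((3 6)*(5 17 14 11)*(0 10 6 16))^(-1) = (0 16 3 6 10)(5 11 14 17)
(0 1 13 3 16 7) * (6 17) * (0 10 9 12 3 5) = (0 1 13 5)(3 16 7 10 9 12)(6 17) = [1, 13, 2, 16, 4, 0, 17, 10, 8, 12, 9, 11, 3, 5, 14, 15, 7, 6]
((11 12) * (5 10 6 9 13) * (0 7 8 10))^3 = ((0 7 8 10 6 9 13 5)(11 12))^3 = (0 10 13 7 6 5 8 9)(11 12)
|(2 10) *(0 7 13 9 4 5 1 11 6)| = 18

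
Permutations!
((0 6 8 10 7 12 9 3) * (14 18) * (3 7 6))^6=((0 3)(6 8 10)(7 12 9)(14 18))^6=(18)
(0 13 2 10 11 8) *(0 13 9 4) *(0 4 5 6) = (0 9 5 6)(2 10 11 8 13) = [9, 1, 10, 3, 4, 6, 0, 7, 13, 5, 11, 8, 12, 2]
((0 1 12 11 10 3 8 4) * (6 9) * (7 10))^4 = (0 7 4 11 8 12 3 1 10)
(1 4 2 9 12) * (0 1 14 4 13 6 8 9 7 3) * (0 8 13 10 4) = (0 1 10 4 2 7 3 8 9 12 14)(6 13) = [1, 10, 7, 8, 2, 5, 13, 3, 9, 12, 4, 11, 14, 6, 0]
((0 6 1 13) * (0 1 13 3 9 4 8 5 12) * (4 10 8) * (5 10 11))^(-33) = (0 1 11)(3 5 6)(8 10)(9 12 13)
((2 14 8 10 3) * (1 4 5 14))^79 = (1 2 3 10 8 14 5 4)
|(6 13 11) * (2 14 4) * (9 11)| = 12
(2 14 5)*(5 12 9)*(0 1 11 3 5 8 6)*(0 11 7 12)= (0 1 7 12 9 8 6 11 3 5 2 14)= [1, 7, 14, 5, 4, 2, 11, 12, 6, 8, 10, 3, 9, 13, 0]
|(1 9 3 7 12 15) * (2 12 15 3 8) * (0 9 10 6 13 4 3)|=|(0 9 8 2 12)(1 10 6 13 4 3 7 15)|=40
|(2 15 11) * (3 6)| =|(2 15 11)(3 6)| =6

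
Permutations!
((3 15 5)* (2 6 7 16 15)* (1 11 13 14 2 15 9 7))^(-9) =(16)(1 14)(2 11)(6 13)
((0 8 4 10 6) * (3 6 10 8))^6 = ((10)(0 3 6)(4 8))^6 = (10)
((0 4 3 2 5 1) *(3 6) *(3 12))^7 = ((0 4 6 12 3 2 5 1))^7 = (0 1 5 2 3 12 6 4)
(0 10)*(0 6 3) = (0 10 6 3) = [10, 1, 2, 0, 4, 5, 3, 7, 8, 9, 6]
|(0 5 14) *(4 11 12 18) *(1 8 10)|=|(0 5 14)(1 8 10)(4 11 12 18)|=12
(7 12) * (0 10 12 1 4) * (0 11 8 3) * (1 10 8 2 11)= (0 8 3)(1 4)(2 11)(7 10 12)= [8, 4, 11, 0, 1, 5, 6, 10, 3, 9, 12, 2, 7]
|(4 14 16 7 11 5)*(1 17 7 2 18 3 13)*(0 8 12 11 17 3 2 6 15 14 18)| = |(0 8 12 11 5 4 18 2)(1 3 13)(6 15 14 16)(7 17)| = 24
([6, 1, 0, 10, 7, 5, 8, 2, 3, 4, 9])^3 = [3, 1, 8, 4, 0, 5, 10, 6, 9, 2, 7]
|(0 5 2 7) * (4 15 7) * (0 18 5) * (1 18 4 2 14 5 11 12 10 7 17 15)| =14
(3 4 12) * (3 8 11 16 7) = [0, 1, 2, 4, 12, 5, 6, 3, 11, 9, 10, 16, 8, 13, 14, 15, 7] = (3 4 12 8 11 16 7)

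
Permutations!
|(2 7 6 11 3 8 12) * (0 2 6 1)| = 20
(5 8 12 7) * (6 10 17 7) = (5 8 12 6 10 17 7) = [0, 1, 2, 3, 4, 8, 10, 5, 12, 9, 17, 11, 6, 13, 14, 15, 16, 7]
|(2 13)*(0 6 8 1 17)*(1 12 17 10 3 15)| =20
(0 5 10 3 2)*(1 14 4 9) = (0 5 10 3 2)(1 14 4 9) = [5, 14, 0, 2, 9, 10, 6, 7, 8, 1, 3, 11, 12, 13, 4]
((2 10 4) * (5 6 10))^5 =(10)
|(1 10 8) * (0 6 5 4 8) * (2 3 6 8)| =|(0 8 1 10)(2 3 6 5 4)| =20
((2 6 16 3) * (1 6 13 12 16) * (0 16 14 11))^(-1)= (0 11 14 12 13 2 3 16)(1 6)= ((0 16 3 2 13 12 14 11)(1 6))^(-1)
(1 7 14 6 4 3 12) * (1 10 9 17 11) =(1 7 14 6 4 3 12 10 9 17 11) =[0, 7, 2, 12, 3, 5, 4, 14, 8, 17, 9, 1, 10, 13, 6, 15, 16, 11]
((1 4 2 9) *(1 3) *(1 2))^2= (2 3 9)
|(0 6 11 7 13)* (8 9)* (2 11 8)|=8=|(0 6 8 9 2 11 7 13)|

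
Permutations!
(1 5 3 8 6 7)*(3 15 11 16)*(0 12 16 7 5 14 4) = (0 12 16 3 8 6 5 15 11 7 1 14 4) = [12, 14, 2, 8, 0, 15, 5, 1, 6, 9, 10, 7, 16, 13, 4, 11, 3]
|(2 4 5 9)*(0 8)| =4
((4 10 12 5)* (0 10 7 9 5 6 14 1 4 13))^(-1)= ((0 10 12 6 14 1 4 7 9 5 13))^(-1)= (0 13 5 9 7 4 1 14 6 12 10)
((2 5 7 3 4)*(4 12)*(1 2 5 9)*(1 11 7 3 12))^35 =((1 2 9 11 7 12 4 5 3))^35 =(1 3 5 4 12 7 11 9 2)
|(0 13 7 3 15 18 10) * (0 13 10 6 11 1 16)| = |(0 10 13 7 3 15 18 6 11 1 16)| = 11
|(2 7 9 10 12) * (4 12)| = 6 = |(2 7 9 10 4 12)|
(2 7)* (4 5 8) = [0, 1, 7, 3, 5, 8, 6, 2, 4] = (2 7)(4 5 8)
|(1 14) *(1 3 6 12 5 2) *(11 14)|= |(1 11 14 3 6 12 5 2)|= 8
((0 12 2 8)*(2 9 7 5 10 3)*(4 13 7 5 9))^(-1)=((0 12 4 13 7 9 5 10 3 2 8))^(-1)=(0 8 2 3 10 5 9 7 13 4 12)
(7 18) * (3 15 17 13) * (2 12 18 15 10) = (2 12 18 7 15 17 13 3 10) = [0, 1, 12, 10, 4, 5, 6, 15, 8, 9, 2, 11, 18, 3, 14, 17, 16, 13, 7]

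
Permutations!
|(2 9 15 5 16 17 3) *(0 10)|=|(0 10)(2 9 15 5 16 17 3)|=14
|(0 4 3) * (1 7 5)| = 3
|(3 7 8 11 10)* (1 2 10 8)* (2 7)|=6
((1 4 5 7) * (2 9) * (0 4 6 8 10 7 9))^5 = ((0 4 5 9 2)(1 6 8 10 7))^5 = (10)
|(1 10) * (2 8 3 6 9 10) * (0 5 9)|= |(0 5 9 10 1 2 8 3 6)|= 9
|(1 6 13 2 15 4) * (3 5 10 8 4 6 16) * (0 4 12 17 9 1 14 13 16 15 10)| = |(0 4 14 13 2 10 8 12 17 9 1 15 6 16 3 5)| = 16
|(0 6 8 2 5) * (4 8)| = 6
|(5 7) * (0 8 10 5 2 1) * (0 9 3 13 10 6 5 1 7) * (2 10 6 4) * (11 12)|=|(0 8 4 2 7 10 1 9 3 13 6 5)(11 12)|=12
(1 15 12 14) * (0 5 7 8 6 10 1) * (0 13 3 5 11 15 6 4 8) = (0 11 15 12 14 13 3 5 7)(1 6 10)(4 8) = [11, 6, 2, 5, 8, 7, 10, 0, 4, 9, 1, 15, 14, 3, 13, 12]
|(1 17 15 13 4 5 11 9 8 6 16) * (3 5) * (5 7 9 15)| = 13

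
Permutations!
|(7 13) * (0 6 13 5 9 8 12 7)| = 15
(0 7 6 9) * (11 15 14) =[7, 1, 2, 3, 4, 5, 9, 6, 8, 0, 10, 15, 12, 13, 11, 14] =(0 7 6 9)(11 15 14)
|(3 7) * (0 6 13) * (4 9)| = 6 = |(0 6 13)(3 7)(4 9)|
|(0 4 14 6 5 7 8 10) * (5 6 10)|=12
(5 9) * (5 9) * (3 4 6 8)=(9)(3 4 6 8)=[0, 1, 2, 4, 6, 5, 8, 7, 3, 9]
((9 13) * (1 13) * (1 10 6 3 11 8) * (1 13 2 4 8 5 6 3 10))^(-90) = (13) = ((1 2 4 8 13 9)(3 11 5 6 10))^(-90)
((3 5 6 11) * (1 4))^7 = ((1 4)(3 5 6 11))^7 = (1 4)(3 11 6 5)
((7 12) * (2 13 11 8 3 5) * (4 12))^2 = (2 11 3)(4 7 12)(5 13 8)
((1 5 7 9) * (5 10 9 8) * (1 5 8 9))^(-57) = (1 10) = ((1 10)(5 7 9))^(-57)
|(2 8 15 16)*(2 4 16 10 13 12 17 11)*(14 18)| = |(2 8 15 10 13 12 17 11)(4 16)(14 18)| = 8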